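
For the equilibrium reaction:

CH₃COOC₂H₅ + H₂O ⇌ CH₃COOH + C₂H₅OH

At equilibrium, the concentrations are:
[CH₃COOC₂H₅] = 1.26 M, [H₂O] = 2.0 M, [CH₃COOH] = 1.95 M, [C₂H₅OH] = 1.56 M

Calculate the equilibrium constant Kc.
K_c = 1.2071

Kc = ([CH₃COOH] × [C₂H₅OH]) / ([CH₃COOC₂H₅] × [H₂O])
   = ((1.95)·(1.56)) / ((1.26)·(2.0))
   = 3.042 / 2.52 = 1.2071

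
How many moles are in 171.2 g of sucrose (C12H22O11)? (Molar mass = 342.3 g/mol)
Moles = 171.2 g ÷ 342.3 g/mol = 0.5001 mol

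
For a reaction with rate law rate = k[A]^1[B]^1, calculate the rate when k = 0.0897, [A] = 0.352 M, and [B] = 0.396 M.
0.0125 M/s

rate = k·[A]^1·[B]^1 = 0.0897·(0.352)^1·(0.396)^1 = 0.0897·0.352·0.396 = 0.0125 M/s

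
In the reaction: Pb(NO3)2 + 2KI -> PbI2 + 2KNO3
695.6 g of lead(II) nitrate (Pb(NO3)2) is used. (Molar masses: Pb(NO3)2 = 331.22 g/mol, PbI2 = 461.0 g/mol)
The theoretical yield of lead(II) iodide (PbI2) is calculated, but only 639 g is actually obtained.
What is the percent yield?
Moles of Pb(NO3)2 = 695.6 g ÷ 331.22 g/mol = 2.10011 mol
Mole ratio: 1 mol PbI2 / 1 mol Pb(NO3)2
Moles of PbI2 = 2.10011 × (1/1) = 2.10011 mol
Theoretical yield = 2.10011 mol × 461.0 g/mol = 968.15 g
Actual yield = 639 g
Percent yield = (639 / 968.15) × 100% = 66.0%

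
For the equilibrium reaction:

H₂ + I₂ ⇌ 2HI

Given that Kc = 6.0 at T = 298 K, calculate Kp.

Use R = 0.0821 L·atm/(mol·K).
K_p = 6.0000

Δn = (moles gaseous products) − (moles gaseous reactants) = 0
T = 298 K; RT = 0.0821 × 298 = 24.4658
Kp = Kc·(RT)^Δn = 6.0 × (24.4658)^0 = 6.0 × 1 = 6.0000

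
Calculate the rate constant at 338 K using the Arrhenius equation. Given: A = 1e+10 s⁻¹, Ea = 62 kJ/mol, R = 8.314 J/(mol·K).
2.62e+00 s⁻¹

k = A·exp(-Ea/(R·T)) = 1e+10·exp(-62000/(8.314·338)) = 1e+10·exp(-22.0630) = 1e+10·2.6191e-10 = 2.62e+00 s⁻¹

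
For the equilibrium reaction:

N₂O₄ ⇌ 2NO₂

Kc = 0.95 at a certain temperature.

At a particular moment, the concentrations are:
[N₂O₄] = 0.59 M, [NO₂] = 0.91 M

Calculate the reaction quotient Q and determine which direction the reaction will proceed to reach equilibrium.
Q = 1.404, Q > K, reaction proceeds reverse (toward reactants)

Q = ([NO₂]^2) / ([N₂O₄])
  = ((0.91)^2) / ((0.59)) = 0.8281/0.59 = 1.404
Since Q = 1.404 > Kc = 0.95, the reaction proceeds reverse (toward reactants) to reach equilibrium.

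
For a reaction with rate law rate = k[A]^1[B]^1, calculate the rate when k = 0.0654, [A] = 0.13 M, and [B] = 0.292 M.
0.002483 M/s

rate = k·[A]^1·[B]^1 = 0.0654·(0.13)^1·(0.292)^1 = 0.0654·0.13·0.292 = 0.002483 M/s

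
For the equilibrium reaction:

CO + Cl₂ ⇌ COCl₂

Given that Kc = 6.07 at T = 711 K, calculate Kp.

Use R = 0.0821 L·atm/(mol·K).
K_p = 0.1040

Δn = (moles gaseous products) − (moles gaseous reactants) = -1
T = 711 K; RT = 0.0821 × 711 = 58.3731
Kp = Kc·(RT)^Δn = 6.07 × (58.3731)^-1 = 6.07 × 0.0171312 = 0.1040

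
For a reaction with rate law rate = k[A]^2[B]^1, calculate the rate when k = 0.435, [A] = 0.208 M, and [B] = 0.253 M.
0.004761 M/s

rate = k·[A]^2·[B]^1 = 0.435·(0.208)^2·(0.253)^1 = 0.435·0.043264·0.253 = 0.004761 M/s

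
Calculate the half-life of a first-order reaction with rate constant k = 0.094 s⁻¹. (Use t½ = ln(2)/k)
7.37 s

t½ = ln(2)/k = 0.6931/0.094 = 7.37 s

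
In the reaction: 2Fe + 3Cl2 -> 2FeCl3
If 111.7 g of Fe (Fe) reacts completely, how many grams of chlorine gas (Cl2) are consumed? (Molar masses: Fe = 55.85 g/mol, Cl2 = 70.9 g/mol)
Moles of Fe = 111.7 g ÷ 55.85 g/mol = 2 mol
Mole ratio: 3 mol Cl2 / 2 mol Fe
Moles of Cl2 = 2 × (3/2) = 3 mol
Mass of Cl2 = 3 mol × 70.9 g/mol = 212.7 g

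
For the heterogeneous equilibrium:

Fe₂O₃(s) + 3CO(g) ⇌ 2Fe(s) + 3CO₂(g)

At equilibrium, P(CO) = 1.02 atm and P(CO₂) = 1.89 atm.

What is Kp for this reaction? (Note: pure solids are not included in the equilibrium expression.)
K_p = 6.362

Solids (Fe₂O₃, Fe) are excluded.
Kp = P(CO₂)³/P(CO)³ = (1.89)³/(1.02)³ = 6.751/1.061 = 6.362.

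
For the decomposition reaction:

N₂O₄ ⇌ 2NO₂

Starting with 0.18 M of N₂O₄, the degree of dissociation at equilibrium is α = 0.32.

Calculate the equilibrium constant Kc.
K_c = 0.1084

x = α·[A]₀ = 0.32 × 0.18 = 0.0576 M dissociated.
At eq: [N₂O₄] = 0.18 − 0.0576 = 0.1224 M; [NO₂] = 2x = 0.1152 M.
Kc = [NO₂]²/[N₂O₄] = (0.1152)²/0.1224 = 0.1084.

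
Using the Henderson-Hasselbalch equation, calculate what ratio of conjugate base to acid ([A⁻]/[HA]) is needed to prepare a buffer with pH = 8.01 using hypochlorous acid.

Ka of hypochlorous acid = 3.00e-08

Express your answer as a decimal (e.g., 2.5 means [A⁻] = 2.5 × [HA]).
[A⁻]/[HA] = 3.070

pKa = −log(3.00e-08) = 7.5229. pH = pKa + log([A⁻]/[HA]). 8.01 = 7.5229 + log(ratio). log(ratio) = 8.01 − 7.5229 = 0.4871. ratio = 10^(0.4871) = 3.070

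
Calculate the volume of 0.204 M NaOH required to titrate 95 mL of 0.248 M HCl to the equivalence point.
V_{base} = 115.5 mL

At equivalence: moles acid = moles base.
moles HCl = 0.248 M × 0.095 L = 0.02356 mol
V_NaOH = 0.02356 mol ÷ 0.204 M = 0.1155 L = 115.5 mL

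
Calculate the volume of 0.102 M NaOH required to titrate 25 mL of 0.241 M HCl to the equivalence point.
V_{base} = 59.1 mL

At equivalence: moles acid = moles base.
moles HCl = 0.241 M × 0.025 L = 0.006025 mol
V_NaOH = 0.006025 mol ÷ 0.102 M = 0.05907 L = 59.1 mL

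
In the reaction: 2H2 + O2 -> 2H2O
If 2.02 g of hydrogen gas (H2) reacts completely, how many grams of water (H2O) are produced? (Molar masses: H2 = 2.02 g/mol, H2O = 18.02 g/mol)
Moles of H2 = 2.02 g ÷ 2.02 g/mol = 1 mol
Mole ratio: 2 mol H2O / 2 mol H2
Moles of H2O = 1 × (2/2) = 1 mol
Mass of H2O = 1 mol × 18.02 g/mol = 18.02 g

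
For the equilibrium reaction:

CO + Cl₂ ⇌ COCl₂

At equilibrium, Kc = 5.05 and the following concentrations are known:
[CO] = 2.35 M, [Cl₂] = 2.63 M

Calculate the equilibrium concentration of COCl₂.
[COCl₂] = 31.2115 M

Kc = ([COCl₂]) / ([CO] × [Cl₂]) = 5.05
[COCl₂]^1 = Kc · (reactant terms)/(other product terms) = 5.05 · 6.1805 / 1 = 31.212
[COCl₂] = 31.2115 M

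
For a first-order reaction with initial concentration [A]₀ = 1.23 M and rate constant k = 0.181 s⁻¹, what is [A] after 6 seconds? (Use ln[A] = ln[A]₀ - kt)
0.4152 M

ln[A] = ln[A]₀ - k·t = ln(1.23) - (0.181)·(6) = 0.2070 - 1.0860 = -0.8790
[A] = e^(-0.8790) = 0.4152 M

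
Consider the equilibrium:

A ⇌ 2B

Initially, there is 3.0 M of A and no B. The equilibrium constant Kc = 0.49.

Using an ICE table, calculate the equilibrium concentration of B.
[B] = 1.096 M

ICE: [A] = 3.0 − x, [B] = 2x.
Kc = (2x)²/(3.0 − x) = 0.49 ⇒ 4x² + 0.49x − 1.47 = 0.
x = (−0.49 + √(0.49² + 4·4·1.47))/(2·4) = (−0.49 + √23.76)/8 = 0.54805.
[B] = 2x = 1.096 M.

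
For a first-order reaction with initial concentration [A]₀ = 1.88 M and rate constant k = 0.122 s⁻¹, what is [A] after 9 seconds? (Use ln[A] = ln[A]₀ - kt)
0.6271 M

ln[A] = ln[A]₀ - k·t = ln(1.88) - (0.122)·(9) = 0.6313 - 1.0980 = -0.4667
[A] = e^(-0.4667) = 0.6271 M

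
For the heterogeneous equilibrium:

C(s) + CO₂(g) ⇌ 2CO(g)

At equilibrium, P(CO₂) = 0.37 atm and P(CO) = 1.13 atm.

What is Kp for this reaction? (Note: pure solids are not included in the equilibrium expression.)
K_p = 3.451

Solid C is excluded.
Kp = P(CO)²/P(CO₂) = (1.13)²/0.37 = 1.277/0.37 = 3.451.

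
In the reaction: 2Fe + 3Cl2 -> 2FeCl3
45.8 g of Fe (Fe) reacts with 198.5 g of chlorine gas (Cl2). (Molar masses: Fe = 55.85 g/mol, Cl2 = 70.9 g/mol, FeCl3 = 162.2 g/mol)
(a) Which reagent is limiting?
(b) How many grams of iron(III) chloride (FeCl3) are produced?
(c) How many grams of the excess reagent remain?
(a) Fe, (b) 133 g, (c) 111.3 g

Moles of Fe = 45.8 g ÷ 55.85 g/mol = 0.820054 mol
Moles of Cl2 = 198.5 g ÷ 70.9 g/mol = 2.79972 mol
Moles ÷ coefficient: Fe: 0.820054/2 = 0.41, Cl2: 2.79972/3 = 0.9332
(a) Fe has the smaller value, so Fe is the limiting reagent.
(b) Moles of FeCl3 = 0.820054 mol Fe × (2/2) = 0.820054 mol; mass = 0.820054 mol × 162.2 g/mol = 133 g
(c) Cl2 consumed = 0.820054 × (3/2) = 1.23008 mol; remaining = 2.79972 − 1.23008 = 1.56964 mol; mass = 1.56964 mol × 70.9 g/mol = 111.3 g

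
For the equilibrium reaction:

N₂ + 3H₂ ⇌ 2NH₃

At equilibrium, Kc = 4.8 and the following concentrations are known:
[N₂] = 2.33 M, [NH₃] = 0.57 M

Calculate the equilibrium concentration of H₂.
[H₂] = 0.3074 M

Kc = ([NH₃]^2) / ([N₂] × [H₂]^3) = 4.8
[H₂]^3 = (product terms)/(Kc · other reactant terms) = 0.3249 / (4.8 · 2.33) = 0.02905
[H₂] = (0.02905)^(1/3) = 0.3074 M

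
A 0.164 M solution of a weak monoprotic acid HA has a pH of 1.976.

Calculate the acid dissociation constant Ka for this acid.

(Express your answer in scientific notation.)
K_a = 7.28e-04

[H⁺] = 10^(−pH) = 10^(−1.976) = 1.057e-02 M. For HA ⇌ H⁺ + A⁻, Ka = x²/(C − x) = (1.057e-02)²/(0.164 − 1.057e-02) = 7.28e-04.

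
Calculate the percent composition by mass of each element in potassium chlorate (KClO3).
K: 31.91%, Cl: 28.93%, O: 39.17%

Molar mass of KClO3 = 122.55 g/mol
% K = (1 × 39.1) / 122.55 × 100% = 39.1 / 122.55 × 100% = 31.91%
% Cl = (1 × 35.45) / 122.55 × 100% = 35.45 / 122.55 × 100% = 28.93%
% O = (3 × 16.0) / 122.55 × 100% = 48 / 122.55 × 100% = 39.17%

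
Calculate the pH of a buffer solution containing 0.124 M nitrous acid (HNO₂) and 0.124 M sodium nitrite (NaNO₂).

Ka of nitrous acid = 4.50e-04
pH = 3.35

pKa = -log(4.50e-04) = 3.35. pH = pKa + log([A⁻]/[HA]) = 3.35 + log(0.124/0.124)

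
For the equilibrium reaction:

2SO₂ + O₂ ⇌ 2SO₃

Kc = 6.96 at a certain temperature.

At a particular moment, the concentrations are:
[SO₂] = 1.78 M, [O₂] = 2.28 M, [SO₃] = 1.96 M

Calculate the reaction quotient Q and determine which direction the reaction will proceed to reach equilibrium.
Q = 0.532, Q < K, reaction proceeds forward (toward products)

Q = ([SO₃]^2) / ([SO₂]^2 × [O₂])
  = ((1.96)^2) / ((1.78)^2·(2.28)) = 3.8416/7.224 = 0.5318
Since Q = 0.5318 < Kc = 6.96, the reaction proceeds forward (toward products) to reach equilibrium.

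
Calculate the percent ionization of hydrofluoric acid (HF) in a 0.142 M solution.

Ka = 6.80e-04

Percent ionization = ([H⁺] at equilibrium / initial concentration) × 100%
Percent ionization = 6.68%

Let x = [H⁺]. Ka = x²/(C - x) ⇒ x² + (6.80e-04)x - (6.80e-04)(0.142) = 0. x = 9.4924e-03. Percent = (9.4924e-03/0.142) × 100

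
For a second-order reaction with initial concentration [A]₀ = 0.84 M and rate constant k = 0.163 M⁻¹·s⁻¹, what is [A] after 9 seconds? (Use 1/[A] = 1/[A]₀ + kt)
0.3763 M

1/[A] = 1/[A]₀ + k·t = 1/0.84 + (0.163)·(9) = 1.1905 + 1.4670 = 2.6575
[A] = 1/2.6575 = 0.3763 M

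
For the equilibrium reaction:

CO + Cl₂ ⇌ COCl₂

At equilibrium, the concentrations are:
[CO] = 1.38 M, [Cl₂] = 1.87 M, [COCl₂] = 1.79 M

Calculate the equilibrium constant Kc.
K_c = 0.6936

Kc = ([COCl₂]) / ([CO] × [Cl₂])
   = ((1.79)) / ((1.38)·(1.87))
   = 1.79 / 2.5806 = 0.6936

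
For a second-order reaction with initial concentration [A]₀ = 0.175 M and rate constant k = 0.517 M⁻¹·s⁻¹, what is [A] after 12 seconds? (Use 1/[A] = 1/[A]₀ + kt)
0.0839 M

1/[A] = 1/[A]₀ + k·t = 1/0.175 + (0.517)·(12) = 5.7143 + 6.2040 = 11.9183
[A] = 1/11.9183 = 0.0839 M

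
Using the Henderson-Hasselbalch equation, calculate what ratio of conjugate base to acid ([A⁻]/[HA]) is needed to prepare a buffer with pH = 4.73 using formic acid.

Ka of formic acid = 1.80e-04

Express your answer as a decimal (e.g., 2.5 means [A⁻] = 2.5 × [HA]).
[A⁻]/[HA] = 9.667

pKa = −log(1.80e-04) = 3.7447. pH = pKa + log([A⁻]/[HA]). 4.73 = 3.7447 + log(ratio). log(ratio) = 4.73 − 3.7447 = 0.9853. ratio = 10^(0.9853) = 9.667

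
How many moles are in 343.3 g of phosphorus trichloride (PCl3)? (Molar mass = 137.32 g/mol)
Moles = 343.3 g ÷ 137.32 g/mol = 2.5 mol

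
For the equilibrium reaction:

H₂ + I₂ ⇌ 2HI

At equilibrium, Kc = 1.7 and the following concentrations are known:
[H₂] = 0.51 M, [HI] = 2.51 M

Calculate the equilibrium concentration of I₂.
[I₂] = 7.2666 M

Kc = ([HI]^2) / ([H₂] × [I₂]) = 1.7
[I₂]^1 = (product terms)/(Kc · other reactant terms) = 6.3001 / (1.7 · 0.51) = 7.2666
[I₂] = 7.2666 M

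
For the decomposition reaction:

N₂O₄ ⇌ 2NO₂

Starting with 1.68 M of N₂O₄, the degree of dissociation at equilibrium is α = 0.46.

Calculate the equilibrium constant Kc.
K_c = 2.6332

x = α·[A]₀ = 0.46 × 1.68 = 0.7728 M dissociated.
At eq: [N₂O₄] = 1.68 − 0.7728 = 0.9072 M; [NO₂] = 2x = 1.546 M.
Kc = [NO₂]²/[N₂O₄] = (1.546)²/0.9072 = 2.633.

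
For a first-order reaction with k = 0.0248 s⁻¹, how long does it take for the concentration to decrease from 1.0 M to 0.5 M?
27.95 s

From ln[A] = ln[A]₀ - k·t: t = ln([A]₀/[A])/k = ln(1.0/0.5)/0.0248 = ln(2.0000)/0.0248 = 0.6931/0.0248 = 27.95 s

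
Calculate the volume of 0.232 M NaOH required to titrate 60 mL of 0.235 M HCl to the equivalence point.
V_{base} = 60.8 mL

At equivalence: moles acid = moles base.
moles HCl = 0.235 M × 0.06 L = 0.0141 mol
V_NaOH = 0.0141 mol ÷ 0.232 M = 0.06078 L = 60.8 mL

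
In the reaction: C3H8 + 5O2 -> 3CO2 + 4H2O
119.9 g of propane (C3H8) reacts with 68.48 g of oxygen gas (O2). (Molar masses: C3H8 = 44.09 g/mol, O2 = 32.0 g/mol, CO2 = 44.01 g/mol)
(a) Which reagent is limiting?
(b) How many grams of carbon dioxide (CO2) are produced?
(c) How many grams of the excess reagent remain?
(a) O2, (b) 56.51 g, (c) 101 g

Moles of C3H8 = 119.9 g ÷ 44.09 g/mol = 2.71944 mol
Moles of O2 = 68.48 g ÷ 32.0 g/mol = 2.14 mol
Moles ÷ coefficient: C3H8: 2.71944/1 = 2.719, O2: 2.14/5 = 0.428
(a) O2 has the smaller value, so O2 is the limiting reagent.
(b) Moles of CO2 = 2.14 mol O2 × (3/5) = 1.284 mol; mass = 1.284 mol × 44.01 g/mol = 56.51 g
(c) C3H8 consumed = 2.14 × (1/5) = 0.428 mol; remaining = 2.71944 − 0.428 = 2.29144 mol; mass = 2.29144 mol × 44.09 g/mol = 101 g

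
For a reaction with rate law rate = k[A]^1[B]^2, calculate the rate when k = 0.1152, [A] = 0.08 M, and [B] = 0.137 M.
0.000173 M/s

rate = k·[A]^1·[B]^2 = 0.1152·(0.08)^1·(0.137)^2 = 0.1152·0.08·0.018769 = 0.000173 M/s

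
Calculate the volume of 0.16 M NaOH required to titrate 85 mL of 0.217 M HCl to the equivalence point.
V_{base} = 115.3 mL

At equivalence: moles acid = moles base.
moles HCl = 0.217 M × 0.085 L = 0.018445 mol
V_NaOH = 0.018445 mol ÷ 0.16 M = 0.1153 L = 115.3 mL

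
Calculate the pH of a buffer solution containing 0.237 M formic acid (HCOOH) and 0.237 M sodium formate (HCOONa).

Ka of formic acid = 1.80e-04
pH = 3.74

pKa = -log(1.80e-04) = 3.74. pH = pKa + log([A⁻]/[HA]) = 3.74 + log(0.237/0.237)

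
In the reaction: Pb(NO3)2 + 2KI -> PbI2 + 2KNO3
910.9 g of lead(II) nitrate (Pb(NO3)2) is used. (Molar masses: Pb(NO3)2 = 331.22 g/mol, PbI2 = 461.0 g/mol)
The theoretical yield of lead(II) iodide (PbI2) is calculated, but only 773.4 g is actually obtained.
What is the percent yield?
Moles of Pb(NO3)2 = 910.9 g ÷ 331.22 g/mol = 2.75014 mol
Mole ratio: 1 mol PbI2 / 1 mol Pb(NO3)2
Moles of PbI2 = 2.75014 × (1/1) = 2.75014 mol
Theoretical yield = 2.75014 mol × 461.0 g/mol = 1267.8 g
Actual yield = 773.4 g
Percent yield = (773.4 / 1267.8) × 100% = 61.0%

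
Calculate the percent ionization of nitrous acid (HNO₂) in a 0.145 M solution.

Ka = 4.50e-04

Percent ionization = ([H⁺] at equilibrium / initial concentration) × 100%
Percent ionization = 5.42%

Let x = [H⁺]. Ka = x²/(C - x) ⇒ x² + (4.50e-04)x - (4.50e-04)(0.145) = 0. x = 7.8559e-03. Percent = (7.8559e-03/0.145) × 100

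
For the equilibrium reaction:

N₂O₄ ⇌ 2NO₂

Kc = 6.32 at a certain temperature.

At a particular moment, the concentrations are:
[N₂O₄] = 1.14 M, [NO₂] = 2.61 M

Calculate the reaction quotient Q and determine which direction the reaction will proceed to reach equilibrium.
Q = 5.976, Q < K, reaction proceeds forward (toward products)

Q = ([NO₂]^2) / ([N₂O₄])
  = ((2.61)^2) / ((1.14)) = 6.8121/1.14 = 5.976
Since Q = 5.976 < Kc = 6.32, the reaction proceeds forward (toward products) to reach equilibrium.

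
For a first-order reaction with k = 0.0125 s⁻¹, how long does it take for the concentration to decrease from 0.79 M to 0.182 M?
117.44 s

From ln[A] = ln[A]₀ - k·t: t = ln([A]₀/[A])/k = ln(0.79/0.182)/0.0125 = ln(4.3407)/0.0125 = 1.4680/0.0125 = 117.44 s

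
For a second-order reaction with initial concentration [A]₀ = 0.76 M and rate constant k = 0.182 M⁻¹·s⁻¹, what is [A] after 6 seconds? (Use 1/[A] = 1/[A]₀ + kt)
0.4153 M

1/[A] = 1/[A]₀ + k·t = 1/0.76 + (0.182)·(6) = 1.3158 + 1.0920 = 2.4078
[A] = 1/2.4078 = 0.4153 M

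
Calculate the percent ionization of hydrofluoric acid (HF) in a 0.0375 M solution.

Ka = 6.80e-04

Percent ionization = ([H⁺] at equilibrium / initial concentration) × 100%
Percent ionization = 12.6%

Let x = [H⁺]. Ka = x²/(C - x) ⇒ x² + (6.80e-04)x - (6.80e-04)(0.0375) = 0. x = 4.7212e-03. Percent = (4.7212e-03/0.0375) × 100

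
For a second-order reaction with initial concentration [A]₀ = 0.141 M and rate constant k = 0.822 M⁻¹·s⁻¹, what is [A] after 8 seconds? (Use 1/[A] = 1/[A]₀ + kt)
0.0732 M

1/[A] = 1/[A]₀ + k·t = 1/0.141 + (0.822)·(8) = 7.0922 + 6.5760 = 13.6682
[A] = 1/13.6682 = 0.0732 M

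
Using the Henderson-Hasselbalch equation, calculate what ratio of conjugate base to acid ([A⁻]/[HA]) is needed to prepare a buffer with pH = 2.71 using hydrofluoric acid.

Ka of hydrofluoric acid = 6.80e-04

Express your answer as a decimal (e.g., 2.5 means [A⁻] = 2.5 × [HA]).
[A⁻]/[HA] = 0.349

pKa = −log(6.80e-04) = 3.1675. pH = pKa + log([A⁻]/[HA]). 2.71 = 3.1675 + log(ratio). log(ratio) = 2.71 − 3.1675 = -0.4575. ratio = 10^(-0.4575) = 0.349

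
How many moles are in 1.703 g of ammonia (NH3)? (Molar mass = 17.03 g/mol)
Moles = 1.703 g ÷ 17.03 g/mol = 0.1 mol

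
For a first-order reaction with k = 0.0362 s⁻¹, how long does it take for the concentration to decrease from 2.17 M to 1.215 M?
16.02 s

From ln[A] = ln[A]₀ - k·t: t = ln([A]₀/[A])/k = ln(2.17/1.215)/0.0362 = ln(1.7860)/0.0362 = 0.5800/0.0362 = 16.02 s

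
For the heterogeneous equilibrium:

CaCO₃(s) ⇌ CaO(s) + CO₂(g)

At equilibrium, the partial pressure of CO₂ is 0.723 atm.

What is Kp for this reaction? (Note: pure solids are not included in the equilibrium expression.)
K_p = 0.723

Solids (CaCO₃, CaO) have activity 1 and are excluded.
Kp = P(CO₂) = 0.723.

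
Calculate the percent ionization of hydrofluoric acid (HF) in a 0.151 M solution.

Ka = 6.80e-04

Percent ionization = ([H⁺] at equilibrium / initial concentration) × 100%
Percent ionization = 6.49%

Let x = [H⁺]. Ka = x²/(C - x) ⇒ x² + (6.80e-04)x - (6.80e-04)(0.151) = 0. x = 9.7988e-03. Percent = (9.7988e-03/0.151) × 100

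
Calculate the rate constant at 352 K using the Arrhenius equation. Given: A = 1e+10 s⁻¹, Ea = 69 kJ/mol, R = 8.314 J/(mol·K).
5.76e-01 s⁻¹

k = A·exp(-Ea/(R·T)) = 1e+10·exp(-69000/(8.314·352)) = 1e+10·exp(-23.5774) = 1e+10·5.7604e-11 = 5.76e-01 s⁻¹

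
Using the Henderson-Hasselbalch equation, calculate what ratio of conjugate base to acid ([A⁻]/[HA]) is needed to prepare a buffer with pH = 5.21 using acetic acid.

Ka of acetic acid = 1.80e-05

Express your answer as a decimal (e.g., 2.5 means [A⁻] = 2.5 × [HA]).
[A⁻]/[HA] = 2.919

pKa = −log(1.80e-05) = 4.7447. pH = pKa + log([A⁻]/[HA]). 5.21 = 4.7447 + log(ratio). log(ratio) = 5.21 − 4.7447 = 0.4653. ratio = 10^(0.4653) = 2.919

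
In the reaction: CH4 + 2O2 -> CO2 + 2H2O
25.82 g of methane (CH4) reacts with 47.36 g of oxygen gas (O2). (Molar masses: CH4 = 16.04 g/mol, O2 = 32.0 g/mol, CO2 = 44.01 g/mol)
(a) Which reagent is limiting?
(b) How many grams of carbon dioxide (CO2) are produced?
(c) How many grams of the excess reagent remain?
(a) O2, (b) 32.57 g, (c) 13.95 g

Moles of CH4 = 25.82 g ÷ 16.04 g/mol = 1.60973 mol
Moles of O2 = 47.36 g ÷ 32.0 g/mol = 1.48 mol
Moles ÷ coefficient: CH4: 1.60973/1 = 1.61, O2: 1.48/2 = 0.74
(a) O2 has the smaller value, so O2 is the limiting reagent.
(b) Moles of CO2 = 1.48 mol O2 × (1/2) = 0.74 mol; mass = 0.74 mol × 44.01 g/mol = 32.57 g
(c) CH4 consumed = 1.48 × (1/2) = 0.74 mol; remaining = 1.60973 − 0.74 = 0.869726 mol; mass = 0.869726 mol × 16.04 g/mol = 13.95 g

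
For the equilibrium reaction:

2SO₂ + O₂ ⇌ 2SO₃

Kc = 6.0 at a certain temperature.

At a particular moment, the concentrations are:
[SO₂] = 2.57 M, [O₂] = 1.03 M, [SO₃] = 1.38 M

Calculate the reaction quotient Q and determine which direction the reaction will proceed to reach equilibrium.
Q = 0.280, Q < K, reaction proceeds forward (toward products)

Q = ([SO₃]^2) / ([SO₂]^2 × [O₂])
  = ((1.38)^2) / ((2.57)^2·(1.03)) = 1.9044/6.803 = 0.2799
Since Q = 0.2799 < Kc = 6.0, the reaction proceeds forward (toward products) to reach equilibrium.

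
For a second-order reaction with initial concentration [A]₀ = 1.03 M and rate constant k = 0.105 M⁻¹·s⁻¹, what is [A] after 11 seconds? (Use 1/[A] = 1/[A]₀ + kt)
0.4704 M

1/[A] = 1/[A]₀ + k·t = 1/1.03 + (0.105)·(11) = 0.9709 + 1.1550 = 2.1259
[A] = 1/2.1259 = 0.4704 M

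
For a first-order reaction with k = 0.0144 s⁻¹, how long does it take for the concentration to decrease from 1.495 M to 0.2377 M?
127.70 s

From ln[A] = ln[A]₀ - k·t: t = ln([A]₀/[A])/k = ln(1.495/0.2377)/0.0144 = ln(6.2894)/0.0144 = 1.8389/0.0144 = 127.70 s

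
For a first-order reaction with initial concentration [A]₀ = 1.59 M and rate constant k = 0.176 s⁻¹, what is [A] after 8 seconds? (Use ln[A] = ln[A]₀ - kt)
0.3890 M

ln[A] = ln[A]₀ - k·t = ln(1.59) - (0.176)·(8) = 0.4637 - 1.4080 = -0.9443
[A] = e^(-0.9443) = 0.3890 M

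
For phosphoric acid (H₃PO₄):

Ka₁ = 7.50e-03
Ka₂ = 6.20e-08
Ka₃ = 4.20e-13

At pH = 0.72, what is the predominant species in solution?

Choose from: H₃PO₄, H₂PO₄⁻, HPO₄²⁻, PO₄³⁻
H₃PO₄

pKa1 = 2.12, pKa2 = 7.21, pKa3 = 12.38. Each pKa is the crossover between adjacent species; pH = 0.72 lies in the region where H₃PO₄ predominates.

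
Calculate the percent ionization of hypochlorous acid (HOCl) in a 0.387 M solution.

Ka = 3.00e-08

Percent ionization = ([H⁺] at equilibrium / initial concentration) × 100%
Percent ionization = 0.0278%

Let x = [H⁺]. Ka = x²/(C - x) ⇒ x² + (3.00e-08)x - (3.00e-08)(0.387) = 0. x = 1.0773e-04. Percent = (1.0773e-04/0.387) × 100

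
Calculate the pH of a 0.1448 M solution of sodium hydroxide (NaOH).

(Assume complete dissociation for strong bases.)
pH = 13.16

[OH⁻] = 0.1448 M for strong base. pOH = -log[OH⁻] = 0.84, pH = 14 - pOH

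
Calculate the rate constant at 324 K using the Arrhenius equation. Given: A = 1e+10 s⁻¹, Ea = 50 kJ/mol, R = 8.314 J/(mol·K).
8.69e+01 s⁻¹

k = A·exp(-Ea/(R·T)) = 1e+10·exp(-50000/(8.314·324)) = 1e+10·exp(-18.5616) = 1e+10·8.6858e-09 = 8.69e+01 s⁻¹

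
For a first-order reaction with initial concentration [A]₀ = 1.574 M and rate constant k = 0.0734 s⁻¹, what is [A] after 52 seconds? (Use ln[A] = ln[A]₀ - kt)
0.0346 M

ln[A] = ln[A]₀ - k·t = ln(1.574) - (0.0734)·(52) = 0.4536 - 3.8168 = -3.3632
[A] = e^(-3.3632) = 0.0346 M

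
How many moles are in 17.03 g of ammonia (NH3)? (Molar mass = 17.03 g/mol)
Moles = 17.03 g ÷ 17.03 g/mol = 1 mol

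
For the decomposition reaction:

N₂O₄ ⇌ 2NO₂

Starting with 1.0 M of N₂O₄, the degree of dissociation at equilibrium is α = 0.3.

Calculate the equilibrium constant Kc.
K_c = 0.5143

x = α·[A]₀ = 0.3 × 1.0 = 0.3 M dissociated.
At eq: [N₂O₄] = 1.0 − 0.3 = 0.7 M; [NO₂] = 2x = 0.6 M.
Kc = [NO₂]²/[N₂O₄] = (0.6)²/0.7 = 0.5143.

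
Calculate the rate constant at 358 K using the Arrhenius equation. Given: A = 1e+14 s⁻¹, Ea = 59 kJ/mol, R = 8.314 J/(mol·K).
2.46e+05 s⁻¹

k = A·exp(-Ea/(R·T)) = 1e+14·exp(-59000/(8.314·358)) = 1e+14·exp(-19.8225) = 1e+14·2.4614e-09 = 2.46e+05 s⁻¹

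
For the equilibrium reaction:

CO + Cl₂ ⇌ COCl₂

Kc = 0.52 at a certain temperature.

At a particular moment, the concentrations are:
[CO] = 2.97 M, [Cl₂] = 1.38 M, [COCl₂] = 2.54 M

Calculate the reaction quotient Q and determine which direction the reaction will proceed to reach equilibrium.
Q = 0.620, Q > K, reaction proceeds reverse (toward reactants)

Q = ([COCl₂]) / ([CO] × [Cl₂])
  = ((2.54)) / ((2.97)·(1.38)) = 2.54/4.0986 = 0.6197
Since Q = 0.6197 > Kc = 0.52, the reaction proceeds reverse (toward reactants) to reach equilibrium.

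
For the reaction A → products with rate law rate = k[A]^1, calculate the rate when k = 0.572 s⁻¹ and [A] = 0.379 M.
0.2168 M/s

rate = k·[A]^1 = 0.572·(0.379)^1 = 0.572·0.379 = 0.2168 M/s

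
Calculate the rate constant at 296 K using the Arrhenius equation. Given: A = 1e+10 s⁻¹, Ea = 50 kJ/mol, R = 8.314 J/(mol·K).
1.50e+01 s⁻¹

k = A·exp(-Ea/(R·T)) = 1e+10·exp(-50000/(8.314·296)) = 1e+10·exp(-20.3174) = 1e+10·1.5006e-09 = 1.50e+01 s⁻¹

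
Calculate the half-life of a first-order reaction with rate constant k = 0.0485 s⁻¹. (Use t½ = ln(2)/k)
14.29 s

t½ = ln(2)/k = 0.6931/0.0485 = 14.29 s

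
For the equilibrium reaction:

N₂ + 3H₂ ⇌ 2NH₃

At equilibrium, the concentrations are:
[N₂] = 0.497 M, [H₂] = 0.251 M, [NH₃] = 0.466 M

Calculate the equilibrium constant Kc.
K_c = 27.6309

Kc = ([NH₃]^2) / ([N₂] × [H₂]^3)
   = ((0.466)^2) / ((0.497)·(0.251)^3)
   = 0.21716 / 0.0078592 = 27.6309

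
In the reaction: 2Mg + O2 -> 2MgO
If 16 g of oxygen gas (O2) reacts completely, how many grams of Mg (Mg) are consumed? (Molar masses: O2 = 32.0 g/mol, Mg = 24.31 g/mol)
Moles of O2 = 16 g ÷ 32.0 g/mol = 0.5 mol
Mole ratio: 2 mol Mg / 1 mol O2
Moles of Mg = 0.5 × (2/1) = 1 mol
Mass of Mg = 1 mol × 24.31 g/mol = 24.31 g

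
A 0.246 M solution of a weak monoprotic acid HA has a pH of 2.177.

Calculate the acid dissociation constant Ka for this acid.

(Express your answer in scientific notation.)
K_a = 1.85e-04

[H⁺] = 10^(−pH) = 10^(−2.177) = 6.653e-03 M. For HA ⇌ H⁺ + A⁻, Ka = x²/(C − x) = (6.653e-03)²/(0.246 − 6.653e-03) = 1.85e-04.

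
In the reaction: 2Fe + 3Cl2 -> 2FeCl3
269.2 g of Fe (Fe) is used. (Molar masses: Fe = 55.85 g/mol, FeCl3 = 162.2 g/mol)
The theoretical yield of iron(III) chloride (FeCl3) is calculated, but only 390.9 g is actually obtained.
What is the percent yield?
Moles of Fe = 269.2 g ÷ 55.85 g/mol = 4.82005 mol
Mole ratio: 2 mol FeCl3 / 2 mol Fe
Moles of FeCl3 = 4.82005 × (2/2) = 4.82005 mol
Theoretical yield = 4.82005 mol × 162.2 g/mol = 781.81 g
Actual yield = 390.9 g
Percent yield = (390.9 / 781.81) × 100% = 50.0%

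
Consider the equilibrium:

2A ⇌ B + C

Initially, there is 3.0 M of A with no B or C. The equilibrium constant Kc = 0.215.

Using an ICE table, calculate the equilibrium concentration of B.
[B] = 0.722 M

ICE: [A] = 3.0 − 2x, [B] = [C] = x.
Kc = x²/(3.0 − 2x)² = 0.215 ⇒ √Kc = x/(3.0 − 2x).
x = √0.215·3.0/(1 + 2√0.215) = 0.46368·3.0/1.9274 = 0.72173.
[B] = x = 0.722 M.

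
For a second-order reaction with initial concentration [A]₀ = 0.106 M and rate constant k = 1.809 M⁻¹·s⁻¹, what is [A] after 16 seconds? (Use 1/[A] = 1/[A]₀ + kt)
0.0261 M

1/[A] = 1/[A]₀ + k·t = 1/0.106 + (1.809)·(16) = 9.4340 + 28.9440 = 38.3780
[A] = 1/38.3780 = 0.0261 M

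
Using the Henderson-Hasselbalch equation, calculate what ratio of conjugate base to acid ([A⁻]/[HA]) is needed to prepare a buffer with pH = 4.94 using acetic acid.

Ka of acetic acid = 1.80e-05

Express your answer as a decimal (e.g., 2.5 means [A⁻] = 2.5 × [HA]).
[A⁻]/[HA] = 1.568

pKa = −log(1.80e-05) = 4.7447. pH = pKa + log([A⁻]/[HA]). 4.94 = 4.7447 + log(ratio). log(ratio) = 4.94 − 4.7447 = 0.1953. ratio = 10^(0.1953) = 1.568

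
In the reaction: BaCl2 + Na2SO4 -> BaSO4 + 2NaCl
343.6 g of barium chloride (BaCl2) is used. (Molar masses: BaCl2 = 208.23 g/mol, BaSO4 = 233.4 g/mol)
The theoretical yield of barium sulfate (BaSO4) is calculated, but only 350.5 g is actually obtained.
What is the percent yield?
Moles of BaCl2 = 343.6 g ÷ 208.23 g/mol = 1.6501 mol
Mole ratio: 1 mol BaSO4 / 1 mol BaCl2
Moles of BaSO4 = 1.6501 × (1/1) = 1.6501 mol
Theoretical yield = 1.6501 mol × 233.4 g/mol = 385.13 g
Actual yield = 350.5 g
Percent yield = (350.5 / 385.13) × 100% = 91.0%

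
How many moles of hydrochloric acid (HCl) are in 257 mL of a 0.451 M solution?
Moles = Molarity × Volume (L)
Moles = 0.451 M × 0.257 L = 0.1159 mol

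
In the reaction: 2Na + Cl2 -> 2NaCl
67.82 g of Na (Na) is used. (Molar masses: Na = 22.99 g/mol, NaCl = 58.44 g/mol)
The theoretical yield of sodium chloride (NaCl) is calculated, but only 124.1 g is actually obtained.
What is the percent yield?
Moles of Na = 67.82 g ÷ 22.99 g/mol = 2.94998 mol
Mole ratio: 2 mol NaCl / 2 mol Na
Moles of NaCl = 2.94998 × (2/2) = 2.94998 mol
Theoretical yield = 2.94998 mol × 58.44 g/mol = 172.4 g
Actual yield = 124.1 g
Percent yield = (124.1 / 172.4) × 100% = 72.0%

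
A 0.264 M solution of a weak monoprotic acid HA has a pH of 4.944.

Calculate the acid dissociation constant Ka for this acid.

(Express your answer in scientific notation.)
K_a = 4.90e-10

[H⁺] = 10^(−pH) = 10^(−4.944) = 1.138e-05 M. For HA ⇌ H⁺ + A⁻, Ka = x²/(C − x) = (1.138e-05)²/(0.264 − 1.138e-05) = 4.90e-10.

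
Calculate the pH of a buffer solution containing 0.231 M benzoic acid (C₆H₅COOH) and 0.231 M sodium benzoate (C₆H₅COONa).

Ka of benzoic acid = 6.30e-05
pH = 4.20

pKa = -log(6.30e-05) = 4.20. pH = pKa + log([A⁻]/[HA]) = 4.20 + log(0.231/0.231)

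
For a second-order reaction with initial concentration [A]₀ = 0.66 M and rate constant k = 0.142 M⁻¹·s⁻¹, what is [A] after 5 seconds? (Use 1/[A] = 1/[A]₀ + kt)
0.4494 M

1/[A] = 1/[A]₀ + k·t = 1/0.66 + (0.142)·(5) = 1.5152 + 0.7100 = 2.2252
[A] = 1/2.2252 = 0.4494 M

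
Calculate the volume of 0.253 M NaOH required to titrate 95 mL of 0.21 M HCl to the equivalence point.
V_{base} = 78.9 mL

At equivalence: moles acid = moles base.
moles HCl = 0.21 M × 0.095 L = 0.01995 mol
V_NaOH = 0.01995 mol ÷ 0.253 M = 0.07885 L = 78.9 mL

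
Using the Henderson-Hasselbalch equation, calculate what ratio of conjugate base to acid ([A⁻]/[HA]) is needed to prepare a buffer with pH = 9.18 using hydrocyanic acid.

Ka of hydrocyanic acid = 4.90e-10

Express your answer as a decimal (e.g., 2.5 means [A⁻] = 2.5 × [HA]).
[A⁻]/[HA] = 0.742

pKa = −log(4.90e-10) = 9.3098. pH = pKa + log([A⁻]/[HA]). 9.18 = 9.3098 + log(ratio). log(ratio) = 9.18 − 9.3098 = -0.1298. ratio = 10^(-0.1298) = 0.742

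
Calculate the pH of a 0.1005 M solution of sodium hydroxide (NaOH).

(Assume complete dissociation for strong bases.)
pH = 13.00

[OH⁻] = 0.1005 M for strong base. pOH = -log[OH⁻] = 1.00, pH = 14 - pOH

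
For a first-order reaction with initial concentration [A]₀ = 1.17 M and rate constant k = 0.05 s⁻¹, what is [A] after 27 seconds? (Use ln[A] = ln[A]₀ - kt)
0.3033 M

ln[A] = ln[A]₀ - k·t = ln(1.17) - (0.05)·(27) = 0.1570 - 1.3500 = -1.1930
[A] = e^(-1.1930) = 0.3033 M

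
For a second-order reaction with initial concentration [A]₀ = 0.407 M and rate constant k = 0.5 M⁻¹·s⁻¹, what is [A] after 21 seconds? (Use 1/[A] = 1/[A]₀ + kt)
0.0772 M

1/[A] = 1/[A]₀ + k·t = 1/0.407 + (0.5)·(21) = 2.4570 + 10.5000 = 12.9570
[A] = 1/12.9570 = 0.0772 M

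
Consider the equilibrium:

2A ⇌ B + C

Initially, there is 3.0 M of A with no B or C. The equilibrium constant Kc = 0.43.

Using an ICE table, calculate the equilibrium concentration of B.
[B] = 0.851 M

ICE: [A] = 3.0 − 2x, [B] = [C] = x.
Kc = x²/(3.0 − 2x)² = 0.43 ⇒ √Kc = x/(3.0 − 2x).
x = √0.43·3.0/(1 + 2√0.43) = 0.65574·3.0/2.3115 = 0.85107.
[B] = x = 0.851 M.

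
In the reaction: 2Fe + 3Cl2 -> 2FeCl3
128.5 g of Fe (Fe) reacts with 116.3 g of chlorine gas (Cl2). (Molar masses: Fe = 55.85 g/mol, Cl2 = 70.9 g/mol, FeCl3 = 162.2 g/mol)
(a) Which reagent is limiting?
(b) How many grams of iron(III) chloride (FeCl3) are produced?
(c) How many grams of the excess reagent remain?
(a) Cl2, (b) 177.4 g, (c) 67.42 g

Moles of Fe = 128.5 g ÷ 55.85 g/mol = 2.30081 mol
Moles of Cl2 = 116.3 g ÷ 70.9 g/mol = 1.64034 mol
Moles ÷ coefficient: Fe: 2.30081/2 = 1.15, Cl2: 1.64034/3 = 0.5468
(a) Cl2 has the smaller value, so Cl2 is the limiting reagent.
(b) Moles of FeCl3 = 1.64034 mol Cl2 × (2/3) = 1.09356 mol; mass = 1.09356 mol × 162.2 g/mol = 177.4 g
(c) Fe consumed = 1.64034 × (2/3) = 1.09356 mol; remaining = 2.30081 − 1.09356 = 1.20725 mol; mass = 1.20725 mol × 55.85 g/mol = 67.42 g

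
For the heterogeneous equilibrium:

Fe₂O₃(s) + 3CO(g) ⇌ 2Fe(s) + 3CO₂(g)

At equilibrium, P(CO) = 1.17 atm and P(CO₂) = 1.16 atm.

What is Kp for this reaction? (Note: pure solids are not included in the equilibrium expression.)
K_p = 0.975

Solids (Fe₂O₃, Fe) are excluded.
Kp = P(CO₂)³/P(CO)³ = (1.16)³/(1.17)³ = 1.561/1.602 = 0.975.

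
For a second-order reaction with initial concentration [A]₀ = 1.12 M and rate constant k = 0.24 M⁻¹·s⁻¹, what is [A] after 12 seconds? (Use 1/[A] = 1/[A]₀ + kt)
0.2651 M

1/[A] = 1/[A]₀ + k·t = 1/1.12 + (0.24)·(12) = 0.8929 + 2.8800 = 3.7729
[A] = 1/3.7729 = 0.2651 M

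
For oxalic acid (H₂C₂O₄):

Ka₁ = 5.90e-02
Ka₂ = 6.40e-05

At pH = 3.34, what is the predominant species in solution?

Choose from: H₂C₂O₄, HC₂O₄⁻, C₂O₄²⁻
HC₂O₄⁻

pKa1 = 1.23, pKa2 = 4.19. Each pKa is the crossover between adjacent species; pH = 3.34 lies in the region where HC₂O₄⁻ predominates.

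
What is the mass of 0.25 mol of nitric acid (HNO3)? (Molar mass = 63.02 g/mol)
Mass = 0.25 mol × 63.02 g/mol = 15.76 g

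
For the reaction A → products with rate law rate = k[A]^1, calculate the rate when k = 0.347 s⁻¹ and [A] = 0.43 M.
0.1492 M/s

rate = k·[A]^1 = 0.347·(0.43)^1 = 0.347·0.43 = 0.1492 M/s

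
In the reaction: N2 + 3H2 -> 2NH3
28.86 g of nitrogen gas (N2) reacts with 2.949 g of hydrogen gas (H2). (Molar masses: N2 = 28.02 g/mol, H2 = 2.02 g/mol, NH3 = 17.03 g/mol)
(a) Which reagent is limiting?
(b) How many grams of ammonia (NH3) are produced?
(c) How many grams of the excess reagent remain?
(a) H2, (b) 16.57 g, (c) 15.22 g

Moles of N2 = 28.86 g ÷ 28.02 g/mol = 1.02998 mol
Moles of H2 = 2.949 g ÷ 2.02 g/mol = 1.4599 mol
Moles ÷ coefficient: N2: 1.02998/1 = 1.03, H2: 1.4599/3 = 0.4866
(a) H2 has the smaller value, so H2 is the limiting reagent.
(b) Moles of NH3 = 1.4599 mol H2 × (2/3) = 0.973267 mol; mass = 0.973267 mol × 17.03 g/mol = 16.57 g
(c) N2 consumed = 1.4599 × (1/3) = 0.486634 mol; remaining = 1.02998 − 0.486634 = 0.543345 mol; mass = 0.543345 mol × 28.02 g/mol = 15.22 g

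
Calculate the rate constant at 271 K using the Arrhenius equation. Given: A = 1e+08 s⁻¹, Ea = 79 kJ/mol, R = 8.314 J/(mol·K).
5.92e-08 s⁻¹

k = A·exp(-Ea/(R·T)) = 1e+08·exp(-79000/(8.314·271)) = 1e+08·exp(-35.0629) = 1e+08·5.9208e-16 = 5.92e-08 s⁻¹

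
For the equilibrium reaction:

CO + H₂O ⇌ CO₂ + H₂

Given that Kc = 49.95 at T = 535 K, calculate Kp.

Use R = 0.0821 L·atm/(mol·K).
K_p = 49.9500

Δn = (moles gaseous products) − (moles gaseous reactants) = 0
T = 535 K; RT = 0.0821 × 535 = 43.9235
Kp = Kc·(RT)^Δn = 49.95 × (43.9235)^0 = 49.95 × 1 = 49.9500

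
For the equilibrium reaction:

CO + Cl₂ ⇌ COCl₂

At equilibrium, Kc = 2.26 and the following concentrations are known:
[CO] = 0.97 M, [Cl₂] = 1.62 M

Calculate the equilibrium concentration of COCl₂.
[COCl₂] = 3.5514 M

Kc = ([COCl₂]) / ([CO] × [Cl₂]) = 2.26
[COCl₂]^1 = Kc · (reactant terms)/(other product terms) = 2.26 · 1.5714 / 1 = 3.5514
[COCl₂] = 3.5514 M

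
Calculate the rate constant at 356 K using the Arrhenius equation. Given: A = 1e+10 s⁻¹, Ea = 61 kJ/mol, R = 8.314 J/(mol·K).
1.12e+01 s⁻¹

k = A·exp(-Ea/(R·T)) = 1e+10·exp(-61000/(8.314·356)) = 1e+10·exp(-20.6096) = 1e+10·1.1204e-09 = 1.12e+01 s⁻¹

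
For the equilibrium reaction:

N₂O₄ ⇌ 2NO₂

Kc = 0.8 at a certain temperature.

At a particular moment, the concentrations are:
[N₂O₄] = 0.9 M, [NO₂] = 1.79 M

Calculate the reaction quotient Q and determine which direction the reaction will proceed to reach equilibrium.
Q = 3.560, Q > K, reaction proceeds reverse (toward reactants)

Q = ([NO₂]^2) / ([N₂O₄])
  = ((1.79)^2) / ((0.9)) = 3.2041/0.9 = 3.56
Since Q = 3.56 > Kc = 0.8, the reaction proceeds reverse (toward reactants) to reach equilibrium.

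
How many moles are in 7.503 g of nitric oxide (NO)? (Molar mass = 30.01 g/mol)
Moles = 7.503 g ÷ 30.01 g/mol = 0.25 mol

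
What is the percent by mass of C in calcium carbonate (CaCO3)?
Mass of C in formula = 12.01 × 1 = 12.01 g/mol
Molar mass = 100.09 g/mol
% C = (12.01/100.09) × 100% = 12.00%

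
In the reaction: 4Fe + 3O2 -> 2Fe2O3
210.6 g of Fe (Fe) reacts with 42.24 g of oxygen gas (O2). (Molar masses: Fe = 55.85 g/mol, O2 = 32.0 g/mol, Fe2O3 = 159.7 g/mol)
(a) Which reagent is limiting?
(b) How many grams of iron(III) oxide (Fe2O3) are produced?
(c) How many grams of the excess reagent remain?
(a) O2, (b) 140.5 g, (c) 112.3 g

Moles of Fe = 210.6 g ÷ 55.85 g/mol = 3.77081 mol
Moles of O2 = 42.24 g ÷ 32.0 g/mol = 1.32 mol
Moles ÷ coefficient: Fe: 3.77081/4 = 0.9427, O2: 1.32/3 = 0.44
(a) O2 has the smaller value, so O2 is the limiting reagent.
(b) Moles of Fe2O3 = 1.32 mol O2 × (2/3) = 0.88 mol; mass = 0.88 mol × 159.7 g/mol = 140.5 g
(c) Fe consumed = 1.32 × (4/3) = 1.76 mol; remaining = 3.77081 − 1.76 = 2.01081 mol; mass = 2.01081 mol × 55.85 g/mol = 112.3 g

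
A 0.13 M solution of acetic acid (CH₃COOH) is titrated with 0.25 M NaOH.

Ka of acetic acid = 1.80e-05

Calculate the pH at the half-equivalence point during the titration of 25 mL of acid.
pH = pKa = 4.74

At the half-equivalence point, [HA] = [A⁻], so by Henderson–Hasselbalch pH = pKa + log(1) = pKa.
pKa = −log(1.80e-05) = 4.74.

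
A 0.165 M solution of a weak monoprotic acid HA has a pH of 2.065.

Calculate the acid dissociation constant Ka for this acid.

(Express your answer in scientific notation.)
K_a = 4.74e-04

[H⁺] = 10^(−pH) = 10^(−2.065) = 8.610e-03 M. For HA ⇌ H⁺ + A⁻, Ka = x²/(C − x) = (8.610e-03)²/(0.165 − 8.610e-03) = 4.74e-04.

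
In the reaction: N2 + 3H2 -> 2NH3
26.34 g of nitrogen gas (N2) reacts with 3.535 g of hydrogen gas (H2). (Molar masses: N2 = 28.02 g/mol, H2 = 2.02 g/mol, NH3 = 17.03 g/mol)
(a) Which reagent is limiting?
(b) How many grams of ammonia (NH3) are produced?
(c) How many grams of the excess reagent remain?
(a) H2, (b) 19.87 g, (c) 9.995 g

Moles of N2 = 26.34 g ÷ 28.02 g/mol = 0.940043 mol
Moles of H2 = 3.535 g ÷ 2.02 g/mol = 1.75 mol
Moles ÷ coefficient: N2: 0.940043/1 = 0.94, H2: 1.75/3 = 0.5833
(a) H2 has the smaller value, so H2 is the limiting reagent.
(b) Moles of NH3 = 1.75 mol H2 × (2/3) = 1.16667 mol; mass = 1.16667 mol × 17.03 g/mol = 19.87 g
(c) N2 consumed = 1.75 × (1/3) = 0.583333 mol; remaining = 0.940043 − 0.583333 = 0.356709 mol; mass = 0.356709 mol × 28.02 g/mol = 9.995 g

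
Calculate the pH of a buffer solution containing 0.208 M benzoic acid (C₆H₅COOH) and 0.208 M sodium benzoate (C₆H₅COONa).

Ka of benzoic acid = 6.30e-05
pH = 4.20

pKa = -log(6.30e-05) = 4.20. pH = pKa + log([A⁻]/[HA]) = 4.20 + log(0.208/0.208)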